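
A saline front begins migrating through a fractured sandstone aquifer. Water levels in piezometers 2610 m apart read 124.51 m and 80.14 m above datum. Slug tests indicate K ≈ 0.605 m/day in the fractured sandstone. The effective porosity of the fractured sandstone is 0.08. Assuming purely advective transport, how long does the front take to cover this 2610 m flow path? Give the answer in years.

Hydraulic gradient i = (124.51 − 80.14) / 2610 = 44.37 / 2610 = 0.01700.
Darcy flux q = K · i = 0.6050 × 0.01700 = 0.01028 m/day.
Seepage velocity v = q / n_e = 0.01028 / 0.08 = 0.1286 m/day.
Travel time t = L / v = 2610 / 0.1286 = 20301 days = 55.58 years.

55.6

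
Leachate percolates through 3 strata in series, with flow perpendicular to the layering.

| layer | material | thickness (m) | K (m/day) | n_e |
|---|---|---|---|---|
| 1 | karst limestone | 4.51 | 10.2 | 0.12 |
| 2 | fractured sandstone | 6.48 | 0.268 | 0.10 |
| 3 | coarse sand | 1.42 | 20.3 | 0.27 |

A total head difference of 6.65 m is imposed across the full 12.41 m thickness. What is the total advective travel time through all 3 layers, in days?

With flow normal to the layers, continuity requires the same specific discharge q through every layer.
Σ(b_i/K_i) = 4.51/10.2 + 6.48/0.268 + 1.42/20.3 = 24.69 d.
q = Δh / Σ(b_i/K_i) = 6.65 / 24.69 = 0.2693 m/day.
In each layer the seepage velocity is v_i = q/n_i, so the layer transit time is t_i = b_i·n_i / q:
  layer 1 (karst limestone): t_1 = 4.51 × 0.12 / 0.2693 = 2.009 d
  layer 2 (fractured sandstone): t_2 = 6.48 × 0.10 / 0.2693 = 2.406 d
  layer 3 (coarse sand): t_3 = 1.42 × 0.27 / 0.2693 = 1.424 d
Total t = Σ t_i = 5.839 days.

5.84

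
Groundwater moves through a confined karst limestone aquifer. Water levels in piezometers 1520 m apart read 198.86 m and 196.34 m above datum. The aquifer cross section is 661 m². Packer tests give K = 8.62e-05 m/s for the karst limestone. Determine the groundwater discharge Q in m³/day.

8.16

Convert K: 8.62e-05 m/s × 86400 = 7.448 m/day.
Hydraulic gradient i = (198.86 − 196.34) / 1520 = 2.52 / 1520 = 0.001658.
Darcy's law: Q = K · A · i = 7.448 × 661.0 × 0.001658 = 8.162 m³/day.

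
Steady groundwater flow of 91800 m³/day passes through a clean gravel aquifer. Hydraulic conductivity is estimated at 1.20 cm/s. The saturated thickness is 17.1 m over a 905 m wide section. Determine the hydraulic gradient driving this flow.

Convert K: 1.20 cm/s × 864 = 1037 m/day.
Cross-sectional area A = 905 × 17.1 = 15476 m².
From Q = K·A·i, i = Q / (K·A) = 91800 / (1037 × 15476) = 0.005721.

0.00572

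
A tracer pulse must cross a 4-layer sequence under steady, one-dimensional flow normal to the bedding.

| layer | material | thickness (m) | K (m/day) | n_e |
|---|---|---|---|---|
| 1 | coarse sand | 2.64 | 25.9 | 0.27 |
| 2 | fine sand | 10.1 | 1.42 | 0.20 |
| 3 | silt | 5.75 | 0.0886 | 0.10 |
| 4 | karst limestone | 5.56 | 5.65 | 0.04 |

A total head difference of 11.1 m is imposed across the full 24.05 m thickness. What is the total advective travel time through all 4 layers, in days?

With flow normal to the layers, continuity requires the same specific discharge q through every layer.
Σ(b_i/K_i) = 2.64/25.9 + 10.1/1.42 + 5.75/0.0886 + 5.56/5.65 = 73.10 d.
q = Δh / Σ(b_i/K_i) = 11.1 / 73.10 = 0.1519 m/day.
In each layer the seepage velocity is v_i = q/n_i, so the layer transit time is t_i = b_i·n_i / q:
  layer 1 (coarse sand): t_1 = 2.64 × 0.27 / 0.1519 = 4.694 d
  layer 2 (fine sand): t_2 = 10.1 × 0.20 / 0.1519 = 13.30 d
  layer 3 (silt): t_3 = 5.75 × 0.10 / 0.1519 = 3.787 d
  layer 4 (karst limestone): t_4 = 5.56 × 0.04 / 0.1519 = 1.465 d
Total t = Σ t_i = 23.25 days.

23.2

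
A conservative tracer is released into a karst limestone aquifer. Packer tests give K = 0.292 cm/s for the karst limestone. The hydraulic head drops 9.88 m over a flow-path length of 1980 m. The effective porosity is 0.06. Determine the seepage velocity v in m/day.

21.0

Convert K: 0.292 cm/s × 864 = 252.3 m/day.
Hydraulic gradient i = Δh / L = 9.88 / 1980 = 0.004990.
Darcy flux q = K · i = 252.3 × 0.004990 = 1.259 m/day.
Seepage velocity v = q / n_e = 1.259 / 0.06 = 20.98 m/day.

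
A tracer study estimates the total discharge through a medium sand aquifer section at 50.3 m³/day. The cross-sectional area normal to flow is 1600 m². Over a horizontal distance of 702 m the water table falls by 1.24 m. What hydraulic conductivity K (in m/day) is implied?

17.8

Hydraulic gradient i = Δh / L = 1.24 / 702 = 0.001766.
From Q = K·A·i, K = Q / (A·i) = 50.3 / (1600 × 0.001766) = 17.80 m/day.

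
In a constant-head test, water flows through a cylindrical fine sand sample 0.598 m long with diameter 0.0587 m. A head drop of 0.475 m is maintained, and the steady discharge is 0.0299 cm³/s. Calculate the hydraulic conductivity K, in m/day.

1.20

Cross-sectional area A = π·(d/2)² = π × (0.0587/2)² = 0.002706 m².
Convert discharge: 0.0299 cm³/s = 2.990e-08 m³/s.
Darcy's law rearranged: K = Q·L / (A·Δh) = 2.990e-08 × 0.598 / (0.002706 × 0.475) = 1.391e-05 m/s = 1.202 m/day.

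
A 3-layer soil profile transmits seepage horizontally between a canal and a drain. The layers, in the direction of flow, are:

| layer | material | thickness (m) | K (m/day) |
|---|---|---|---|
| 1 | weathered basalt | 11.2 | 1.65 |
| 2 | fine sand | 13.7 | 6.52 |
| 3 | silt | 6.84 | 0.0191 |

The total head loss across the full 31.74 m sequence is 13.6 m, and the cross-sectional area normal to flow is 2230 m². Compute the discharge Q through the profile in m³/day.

Flow is perpendicular to layering, so the layers act in series and the equivalent K is the thickness-weighted harmonic mean.
Total thickness L = 11.2 + 13.7 + 6.84 = 31.74 m.
Σ(b_i/K_i) = 11.2/1.65 + 13.7/6.52 + 6.84/0.0191 = 367.0 d.
K_eq = L / Σ(b_i/K_i) = 31.74 / 367.0 = 0.08648 m/day.
Q = K_eq · A · (Δh/L) = 0.08648 × 2230 × (13.6/31.74) = 82.64 m³/day.

82.6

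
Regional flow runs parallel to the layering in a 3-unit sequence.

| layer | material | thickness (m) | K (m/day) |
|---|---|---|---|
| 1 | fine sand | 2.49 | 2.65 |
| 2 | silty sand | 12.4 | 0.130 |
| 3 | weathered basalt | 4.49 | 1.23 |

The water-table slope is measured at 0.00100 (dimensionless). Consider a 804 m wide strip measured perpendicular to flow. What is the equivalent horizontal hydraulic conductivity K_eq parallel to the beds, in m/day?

Flow is parallel to layering, so each bed carries its own Darcy discharge and the transmissivities add.
Σ(K_i·b_i) = 2.65×2.49 + 0.130×12.4 + 1.23×4.49 = 13.73 m²/day.
Total thickness b = 19.38 m, so K_eq = Σ(K_i·b_i)/b = 0.7086 m/day.

0.709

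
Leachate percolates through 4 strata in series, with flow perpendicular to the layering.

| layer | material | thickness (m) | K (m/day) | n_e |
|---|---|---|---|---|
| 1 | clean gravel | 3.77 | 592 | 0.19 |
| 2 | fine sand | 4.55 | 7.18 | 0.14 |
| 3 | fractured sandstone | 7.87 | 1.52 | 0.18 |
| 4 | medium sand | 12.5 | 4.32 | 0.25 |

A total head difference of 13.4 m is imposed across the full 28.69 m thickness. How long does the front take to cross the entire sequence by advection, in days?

With flow normal to the layers, continuity requires the same specific discharge q through every layer.
Σ(b_i/K_i) = 3.77/592 + 4.55/7.18 + 7.87/1.52 + 12.5/4.32 = 8.711 d.
q = Δh / Σ(b_i/K_i) = 13.4 / 8.711 = 1.538 m/day.
In each layer the seepage velocity is v_i = q/n_i, so the layer transit time is t_i = b_i·n_i / q:
  layer 1 (clean gravel): t_1 = 3.77 × 0.19 / 1.538 = 0.4657 d
  layer 2 (fine sand): t_2 = 4.55 × 0.14 / 1.538 = 0.4141 d
  layer 3 (fractured sandstone): t_3 = 7.87 × 0.18 / 1.538 = 0.9209 d
  layer 4 (medium sand): t_4 = 12.5 × 0.25 / 1.538 = 2.032 d
Total t = Σ t_i = 3.832 days.

3.83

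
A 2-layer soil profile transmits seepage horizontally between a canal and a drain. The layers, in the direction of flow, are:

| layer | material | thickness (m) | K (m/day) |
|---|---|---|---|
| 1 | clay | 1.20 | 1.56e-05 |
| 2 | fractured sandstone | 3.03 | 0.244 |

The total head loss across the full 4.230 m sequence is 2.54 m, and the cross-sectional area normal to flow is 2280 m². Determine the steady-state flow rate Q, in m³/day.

0.0753

Flow is perpendicular to layering, so the layers act in series and the equivalent K is the thickness-weighted harmonic mean.
Total thickness L = 1.20 + 3.03 = 4.230 m.
Σ(b_i/K_i) = 1.20/1.56e-05 + 3.03/0.244 = 76935 d.
K_eq = L / Σ(b_i/K_i) = 4.230 / 76935 = 5.498e-05 m/day.
Q = K_eq · A · (Δh/L) = 5.498e-05 × 2280 × (2.54/4.230) = 0.07527 m³/day.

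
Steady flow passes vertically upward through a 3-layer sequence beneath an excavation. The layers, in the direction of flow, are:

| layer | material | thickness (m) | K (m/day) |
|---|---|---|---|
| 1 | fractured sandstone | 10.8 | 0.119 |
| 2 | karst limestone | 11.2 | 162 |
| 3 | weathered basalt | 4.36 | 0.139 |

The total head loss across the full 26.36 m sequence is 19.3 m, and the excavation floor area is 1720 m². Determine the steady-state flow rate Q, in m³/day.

Flow is perpendicular to layering, so the layers act in series and the equivalent K is the thickness-weighted harmonic mean.
Total thickness L = 10.8 + 11.2 + 4.36 = 26.36 m.
Σ(b_i/K_i) = 10.8/0.119 + 11.2/162 + 4.36/0.139 = 122.2 d.
K_eq = L / Σ(b_i/K_i) = 26.36 / 122.2 = 0.2157 m/day.
Q = K_eq · A · (Δh/L) = 0.2157 × 1720 × (19.3/26.36) = 271.7 m³/day.

272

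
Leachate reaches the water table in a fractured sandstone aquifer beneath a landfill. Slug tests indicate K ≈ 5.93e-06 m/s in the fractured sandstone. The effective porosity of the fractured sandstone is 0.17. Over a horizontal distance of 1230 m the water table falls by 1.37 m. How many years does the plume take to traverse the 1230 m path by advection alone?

1000

Convert K: 5.93e-06 m/s × 86400 = 0.5124 m/day.
Hydraulic gradient i = Δh / L = 1.37 / 1230 = 0.001114.
Darcy flux q = K · i = 0.5124 × 0.001114 = 0.0005707 m/day.
Seepage velocity v = q / n_e = 0.0005707 / 0.17 = 0.003357 m/day.
Travel time t = L / v = 1230 / 0.003357 = 3.664e+05 days = 1003 years.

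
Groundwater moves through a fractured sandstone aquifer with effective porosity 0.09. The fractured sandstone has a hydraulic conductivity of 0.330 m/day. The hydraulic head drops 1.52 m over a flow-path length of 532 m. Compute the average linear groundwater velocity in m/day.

Hydraulic gradient i = Δh / L = 1.52 / 532 = 0.002857.
Darcy flux q = K · i = 0.3300 × 0.002857 = 0.0009429 m/day.
Seepage velocity v = q / n_e = 0.0009429 / 0.09 = 0.01048 m/day.

0.0105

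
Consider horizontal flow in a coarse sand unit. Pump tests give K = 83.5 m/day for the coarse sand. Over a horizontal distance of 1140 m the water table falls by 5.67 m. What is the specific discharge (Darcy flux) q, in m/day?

0.415

Hydraulic gradient i = Δh / L = 5.67 / 1140 = 0.004974.
Specific discharge q = K · i = 83.50 × 0.004974 = 0.4153 m/day.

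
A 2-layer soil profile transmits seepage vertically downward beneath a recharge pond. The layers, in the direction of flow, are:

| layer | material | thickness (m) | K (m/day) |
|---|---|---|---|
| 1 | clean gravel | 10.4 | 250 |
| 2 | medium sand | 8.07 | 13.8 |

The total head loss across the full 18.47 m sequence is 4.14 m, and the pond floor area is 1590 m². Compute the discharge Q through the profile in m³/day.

Flow is perpendicular to layering, so the layers act in series and the equivalent K is the thickness-weighted harmonic mean.
Total thickness L = 10.4 + 8.07 = 18.47 m.
Σ(b_i/K_i) = 10.4/250 + 8.07/13.8 = 0.6264 d.
K_eq = L / Σ(b_i/K_i) = 18.47 / 0.6264 = 29.49 m/day.
Q = K_eq · A · (Δh/L) = 29.49 × 1590 × (4.14/18.47) = 10509 m³/day.

10500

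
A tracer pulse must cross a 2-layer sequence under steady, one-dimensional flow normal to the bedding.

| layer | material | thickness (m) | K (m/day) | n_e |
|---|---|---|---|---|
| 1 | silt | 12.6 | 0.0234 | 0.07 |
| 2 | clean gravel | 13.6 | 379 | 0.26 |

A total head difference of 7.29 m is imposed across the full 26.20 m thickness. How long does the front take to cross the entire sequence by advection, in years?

0.893

With flow normal to the layers, continuity requires the same specific discharge q through every layer.
Σ(b_i/K_i) = 12.6/0.0234 + 13.6/379 = 538.5 d.
q = Δh / Σ(b_i/K_i) = 7.29 / 538.5 = 0.01354 m/day.
In each layer the seepage velocity is v_i = q/n_i, so the layer transit time is t_i = b_i·n_i / q:
  layer 1 (silt): t_1 = 12.6 × 0.07 / 0.01354 = 65.15 d
  layer 2 (clean gravel): t_2 = 13.6 × 0.26 / 0.01354 = 261.2 d
Total t = Σ t_i = 326.3 days = 0.8935 years.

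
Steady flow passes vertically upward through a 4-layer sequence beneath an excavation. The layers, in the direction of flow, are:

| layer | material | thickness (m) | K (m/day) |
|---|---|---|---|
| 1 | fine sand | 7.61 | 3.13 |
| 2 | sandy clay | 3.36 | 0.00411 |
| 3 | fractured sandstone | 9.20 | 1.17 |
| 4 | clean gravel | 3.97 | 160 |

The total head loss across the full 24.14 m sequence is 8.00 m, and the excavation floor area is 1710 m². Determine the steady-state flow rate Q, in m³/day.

16.5

Flow is perpendicular to layering, so the layers act in series and the equivalent K is the thickness-weighted harmonic mean.
Total thickness L = 7.61 + 3.36 + 9.20 + 3.97 = 24.14 m.
Σ(b_i/K_i) = 7.61/3.13 + 3.36/0.00411 + 9.20/1.17 + 3.97/160 = 827.8 d.
K_eq = L / Σ(b_i/K_i) = 24.14 / 827.8 = 0.02916 m/day.
Q = K_eq · A · (Δh/L) = 0.02916 × 1710 × (8.00/24.14) = 16.52 m³/day.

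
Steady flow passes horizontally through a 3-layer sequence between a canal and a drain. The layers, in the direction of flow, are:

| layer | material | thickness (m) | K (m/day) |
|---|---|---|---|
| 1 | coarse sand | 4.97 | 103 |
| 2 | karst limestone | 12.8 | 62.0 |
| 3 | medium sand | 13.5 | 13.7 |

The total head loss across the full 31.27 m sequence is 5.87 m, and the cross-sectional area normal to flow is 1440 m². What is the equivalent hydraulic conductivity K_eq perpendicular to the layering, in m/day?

Flow is perpendicular to layering, so the layers act in series and the equivalent K is the thickness-weighted harmonic mean.
Total thickness L = 4.97 + 12.8 + 13.5 = 31.27 m.
Σ(b_i/K_i) = 4.97/103 + 12.8/62.0 + 13.5/13.7 = 1.240 d.
K_eq = L / Σ(b_i/K_i) = 31.27 / 1.240 = 25.22 m/day.

25.2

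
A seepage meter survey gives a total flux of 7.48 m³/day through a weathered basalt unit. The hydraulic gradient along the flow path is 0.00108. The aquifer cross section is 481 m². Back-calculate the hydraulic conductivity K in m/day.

14.4

Hydraulic gradient i = 0.00108.
From Q = K·A·i, K = Q / (A·i) = 7.48 / (481.0 × 0.001080) = 14.40 m/day.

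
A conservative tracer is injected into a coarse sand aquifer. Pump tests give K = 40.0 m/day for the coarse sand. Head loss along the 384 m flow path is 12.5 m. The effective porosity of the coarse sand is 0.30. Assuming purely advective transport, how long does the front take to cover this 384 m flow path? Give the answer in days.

Hydraulic gradient i = Δh / L = 12.5 / 384 = 0.03255.
Darcy flux q = K · i = 40.00 × 0.03255 = 1.302 m/day.
Seepage velocity v = q / n_e = 1.302 / 0.30 = 4.340 m/day.
Travel time t = L / v = 384 / 4.340 = 88.47 days.

88.5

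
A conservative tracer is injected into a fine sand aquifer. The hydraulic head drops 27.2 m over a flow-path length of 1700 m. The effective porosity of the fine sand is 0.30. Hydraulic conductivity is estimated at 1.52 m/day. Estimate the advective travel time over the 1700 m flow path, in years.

57.4

Hydraulic gradient i = Δh / L = 27.2 / 1700 = 0.01600.
Darcy flux q = K · i = 1.520 × 0.01600 = 0.02432 m/day.
Seepage velocity v = q / n_e = 0.02432 / 0.30 = 0.08107 m/day.
Travel time t = L / v = 1700 / 0.08107 = 20970 days = 57.41 years.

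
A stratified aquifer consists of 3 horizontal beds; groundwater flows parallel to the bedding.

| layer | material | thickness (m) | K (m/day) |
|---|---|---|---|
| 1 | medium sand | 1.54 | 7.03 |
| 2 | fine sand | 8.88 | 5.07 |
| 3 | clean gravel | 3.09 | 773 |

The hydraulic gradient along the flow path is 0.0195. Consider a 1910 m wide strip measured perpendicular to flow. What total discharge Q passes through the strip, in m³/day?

Flow is parallel to layering, so each bed carries its own Darcy discharge and the transmissivities add.
Σ(K_i·b_i) = 7.03×1.54 + 5.07×8.88 + 773×3.09 = 2444 m²/day.
Hydraulic gradient i = 0.0195.
Q = Σ(K_i·b_i) · W · i = 2444 × 1910 × 0.01950 = 91042 m³/day.

91000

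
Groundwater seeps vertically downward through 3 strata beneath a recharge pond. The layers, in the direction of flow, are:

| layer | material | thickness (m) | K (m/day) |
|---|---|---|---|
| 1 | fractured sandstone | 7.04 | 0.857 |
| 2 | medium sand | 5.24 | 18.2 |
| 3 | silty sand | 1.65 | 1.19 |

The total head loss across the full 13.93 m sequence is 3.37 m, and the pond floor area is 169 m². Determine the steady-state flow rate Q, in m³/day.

Flow is perpendicular to layering, so the layers act in series and the equivalent K is the thickness-weighted harmonic mean.
Total thickness L = 7.04 + 5.24 + 1.65 = 13.93 m.
Σ(b_i/K_i) = 7.04/0.857 + 5.24/18.2 + 1.65/1.19 = 9.889 d.
K_eq = L / Σ(b_i/K_i) = 13.93 / 9.889 = 1.409 m/day.
Q = K_eq · A · (Δh/L) = 1.409 × 169 × (3.37/13.93) = 57.59 m³/day.

57.6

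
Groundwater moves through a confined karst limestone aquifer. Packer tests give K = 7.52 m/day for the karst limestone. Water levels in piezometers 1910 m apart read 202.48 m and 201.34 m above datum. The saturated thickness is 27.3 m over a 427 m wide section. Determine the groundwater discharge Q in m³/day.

Cross-sectional area A = 427 × 27.3 = 11657 m².
Hydraulic gradient i = (202.48 − 201.34) / 1910 = 1.14 / 1910 = 0.0005969.
Darcy's law: Q = K · A · i = 7.520 × 11657 × 0.0005969 = 52.32 m³/day.

52.3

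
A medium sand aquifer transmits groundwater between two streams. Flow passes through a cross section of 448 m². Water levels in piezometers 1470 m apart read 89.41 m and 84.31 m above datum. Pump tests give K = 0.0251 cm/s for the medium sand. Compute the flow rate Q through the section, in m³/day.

33.7

Convert K: 0.0251 cm/s × 864 = 21.69 m/day.
Hydraulic gradient i = (89.41 − 84.31) / 1470 = 5.1 / 1470 = 0.003469.
Darcy's law: Q = K · A · i = 21.69 × 448.0 × 0.003469 = 33.71 m³/day.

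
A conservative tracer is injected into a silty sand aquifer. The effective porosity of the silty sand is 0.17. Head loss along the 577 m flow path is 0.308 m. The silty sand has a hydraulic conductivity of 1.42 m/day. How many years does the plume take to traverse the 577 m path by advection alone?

Hydraulic gradient i = Δh / L = 0.308 / 577 = 0.0005338.
Darcy flux q = K · i = 1.420 × 0.0005338 = 0.0007580 m/day.
Seepage velocity v = q / n_e = 0.0007580 / 0.17 = 0.004459 m/day.
Travel time t = L / v = 577 / 0.004459 = 1.294e+05 days = 354.3 years.

354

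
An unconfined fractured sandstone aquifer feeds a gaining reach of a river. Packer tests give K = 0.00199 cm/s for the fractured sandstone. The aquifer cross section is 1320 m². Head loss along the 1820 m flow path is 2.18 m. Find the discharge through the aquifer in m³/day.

Convert K: 0.00199 cm/s × 864 = 1.719 m/day.
Hydraulic gradient i = Δh / L = 2.18 / 1820 = 0.001198.
Darcy's law: Q = K · A · i = 1.719 × 1320 × 0.001198 = 2.718 m³/day.

2.72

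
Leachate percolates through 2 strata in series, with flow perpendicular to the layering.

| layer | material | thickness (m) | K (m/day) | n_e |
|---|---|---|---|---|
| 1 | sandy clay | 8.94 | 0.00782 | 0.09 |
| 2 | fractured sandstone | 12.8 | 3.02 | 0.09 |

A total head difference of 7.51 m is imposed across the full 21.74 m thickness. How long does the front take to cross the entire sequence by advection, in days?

With flow normal to the layers, continuity requires the same specific discharge q through every layer.
Σ(b_i/K_i) = 8.94/0.00782 + 12.8/3.02 = 1147 d.
q = Δh / Σ(b_i/K_i) = 7.51 / 1147 = 0.006545 m/day.
In each layer the seepage velocity is v_i = q/n_i, so the layer transit time is t_i = b_i·n_i / q:
  layer 1 (sandy clay): t_1 = 8.94 × 0.09 / 0.006545 = 122.9 d
  layer 2 (fractured sandstone): t_2 = 12.8 × 0.09 / 0.006545 = 176.0 d
Total t = Σ t_i = 299.0 days.

299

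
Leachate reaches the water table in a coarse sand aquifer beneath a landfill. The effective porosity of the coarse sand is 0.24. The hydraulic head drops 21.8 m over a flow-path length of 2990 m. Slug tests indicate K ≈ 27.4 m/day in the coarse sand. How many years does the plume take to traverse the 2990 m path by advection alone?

9.83

Hydraulic gradient i = Δh / L = 21.8 / 2990 = 0.007291.
Darcy flux q = K · i = 27.40 × 0.007291 = 0.1998 m/day.
Seepage velocity v = q / n_e = 0.1998 / 0.24 = 0.8324 m/day.
Travel time t = L / v = 2990 / 0.8324 = 3592 days = 9.835 years.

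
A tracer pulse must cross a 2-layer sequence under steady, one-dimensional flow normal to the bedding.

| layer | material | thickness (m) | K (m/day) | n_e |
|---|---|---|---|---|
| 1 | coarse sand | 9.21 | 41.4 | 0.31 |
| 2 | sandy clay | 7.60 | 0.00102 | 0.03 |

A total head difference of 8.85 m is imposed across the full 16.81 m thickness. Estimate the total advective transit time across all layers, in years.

With flow normal to the layers, continuity requires the same specific discharge q through every layer.
Σ(b_i/K_i) = 9.21/41.4 + 7.60/0.00102 = 7451 d.
q = Δh / Σ(b_i/K_i) = 8.85 / 7451 = 0.001188 m/day.
In each layer the seepage velocity is v_i = q/n_i, so the layer transit time is t_i = b_i·n_i / q:
  layer 1 (coarse sand): t_1 = 9.21 × 0.31 / 0.001188 = 2404 d
  layer 2 (sandy clay): t_2 = 7.60 × 0.03 / 0.001188 = 192.0 d
Total t = Σ t_i = 2596 days = 7.107 years.

7.11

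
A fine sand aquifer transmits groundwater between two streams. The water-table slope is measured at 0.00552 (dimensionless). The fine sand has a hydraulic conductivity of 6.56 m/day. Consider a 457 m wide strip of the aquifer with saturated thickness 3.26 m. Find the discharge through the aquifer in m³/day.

53.9

Cross-sectional area A = 457 × 3.26 = 1490 m².
Hydraulic gradient i = 0.00552.
Darcy's law: Q = K · A · i = 6.560 × 1490 × 0.005520 = 53.95 m³/day.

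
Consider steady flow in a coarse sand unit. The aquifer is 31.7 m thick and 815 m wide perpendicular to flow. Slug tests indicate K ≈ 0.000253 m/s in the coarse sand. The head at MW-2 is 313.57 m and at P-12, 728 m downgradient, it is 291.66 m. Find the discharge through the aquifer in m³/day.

Convert K: 0.000253 m/s × 86400 = 21.86 m/day.
Cross-sectional area A = 815 × 31.7 = 25836 m².
Hydraulic gradient i = (313.57 − 291.66) / 728 = 21.91 / 728 = 0.03010.
Darcy's law: Q = K · A · i = 21.86 × 25836 × 0.03010 = 16997 m³/day.

17000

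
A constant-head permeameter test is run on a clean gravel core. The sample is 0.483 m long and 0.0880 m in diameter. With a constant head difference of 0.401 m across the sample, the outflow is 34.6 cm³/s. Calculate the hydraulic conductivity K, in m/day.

Cross-sectional area A = π·(d/2)² = π × (0.0880/2)² = 0.006082 m².
Convert discharge: 34.6 cm³/s = 3.460e-05 m³/s.
Darcy's law rearranged: K = Q·L / (A·Δh) = 3.460e-05 × 0.483 / (0.006082 × 0.401) = 0.006852 m/s = 592.0 m/day.

592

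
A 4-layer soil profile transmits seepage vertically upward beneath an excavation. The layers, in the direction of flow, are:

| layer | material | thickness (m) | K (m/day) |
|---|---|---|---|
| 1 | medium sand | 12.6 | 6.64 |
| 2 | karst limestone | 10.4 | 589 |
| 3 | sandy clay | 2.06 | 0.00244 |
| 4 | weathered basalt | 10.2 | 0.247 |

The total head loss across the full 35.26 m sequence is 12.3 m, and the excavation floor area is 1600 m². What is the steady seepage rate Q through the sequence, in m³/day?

Flow is perpendicular to layering, so the layers act in series and the equivalent K is the thickness-weighted harmonic mean.
Total thickness L = 12.6 + 10.4 + 2.06 + 10.2 = 35.26 m.
Σ(b_i/K_i) = 12.6/6.64 + 10.4/589 + 2.06/0.00244 + 10.2/0.247 = 887.5 d.
K_eq = L / Σ(b_i/K_i) = 35.26 / 887.5 = 0.03973 m/day.
Q = K_eq · A · (Δh/L) = 0.03973 × 1600 × (12.3/35.26) = 22.18 m³/day.

22.2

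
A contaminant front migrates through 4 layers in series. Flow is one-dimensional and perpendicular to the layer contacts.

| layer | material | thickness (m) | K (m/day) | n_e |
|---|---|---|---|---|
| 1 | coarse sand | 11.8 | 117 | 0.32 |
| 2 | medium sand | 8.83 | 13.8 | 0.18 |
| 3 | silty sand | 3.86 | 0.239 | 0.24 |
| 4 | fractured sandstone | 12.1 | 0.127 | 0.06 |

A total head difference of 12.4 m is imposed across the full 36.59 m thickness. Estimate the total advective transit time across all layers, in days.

With flow normal to the layers, continuity requires the same specific discharge q through every layer.
Σ(b_i/K_i) = 11.8/117 + 8.83/13.8 + 3.86/0.239 + 12.1/0.127 = 112.2 d.
q = Δh / Σ(b_i/K_i) = 12.4 / 112.2 = 0.1105 m/day.
In each layer the seepage velocity is v_i = q/n_i, so the layer transit time is t_i = b_i·n_i / q:
  layer 1 (coarse sand): t_1 = 11.8 × 0.32 / 0.1105 = 34.16 d
  layer 2 (medium sand): t_2 = 8.83 × 0.18 / 0.1105 = 14.38 d
  layer 3 (silty sand): t_3 = 3.86 × 0.24 / 0.1105 = 8.380 d
  layer 4 (fractured sandstone): t_4 = 12.1 × 0.06 / 0.1105 = 6.567 d
Total t = Σ t_i = 63.48 days.

63.5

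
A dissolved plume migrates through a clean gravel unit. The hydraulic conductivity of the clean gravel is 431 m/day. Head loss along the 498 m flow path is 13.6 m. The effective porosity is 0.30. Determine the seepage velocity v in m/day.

Hydraulic gradient i = Δh / L = 13.6 / 498 = 0.02731.
Darcy flux q = K · i = 431.0 × 0.02731 = 11.77 m/day.
Seepage velocity v = q / n_e = 11.77 / 0.30 = 39.23 m/day.

39.2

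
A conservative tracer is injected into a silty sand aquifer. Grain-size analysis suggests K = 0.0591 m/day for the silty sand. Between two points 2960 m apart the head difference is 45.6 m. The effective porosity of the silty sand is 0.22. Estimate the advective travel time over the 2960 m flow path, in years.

Hydraulic gradient i = Δh / L = 45.6 / 2960 = 0.01541.
Darcy flux q = K · i = 0.05910 × 0.01541 = 0.0009105 m/day.
Seepage velocity v = q / n_e = 0.0009105 / 0.22 = 0.004138 m/day.
Travel time t = L / v = 2960 / 0.004138 = 7.152e+05 days = 1958 years.

1960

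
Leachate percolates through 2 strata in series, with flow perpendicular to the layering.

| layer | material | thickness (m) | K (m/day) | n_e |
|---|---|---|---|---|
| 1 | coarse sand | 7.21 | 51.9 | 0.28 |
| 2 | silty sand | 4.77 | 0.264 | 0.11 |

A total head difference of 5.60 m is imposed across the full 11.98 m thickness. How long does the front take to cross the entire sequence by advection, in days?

8.27

With flow normal to the layers, continuity requires the same specific discharge q through every layer.
Σ(b_i/K_i) = 7.21/51.9 + 4.77/0.264 = 18.21 d.
q = Δh / Σ(b_i/K_i) = 5.60 / 18.21 = 0.3076 m/day.
In each layer the seepage velocity is v_i = q/n_i, so the layer transit time is t_i = b_i·n_i / q:
  layer 1 (coarse sand): t_1 = 7.21 × 0.28 / 0.3076 = 6.564 d
  layer 2 (silty sand): t_2 = 4.77 × 0.11 / 0.3076 = 1.706 d
Total t = Σ t_i = 8.270 days.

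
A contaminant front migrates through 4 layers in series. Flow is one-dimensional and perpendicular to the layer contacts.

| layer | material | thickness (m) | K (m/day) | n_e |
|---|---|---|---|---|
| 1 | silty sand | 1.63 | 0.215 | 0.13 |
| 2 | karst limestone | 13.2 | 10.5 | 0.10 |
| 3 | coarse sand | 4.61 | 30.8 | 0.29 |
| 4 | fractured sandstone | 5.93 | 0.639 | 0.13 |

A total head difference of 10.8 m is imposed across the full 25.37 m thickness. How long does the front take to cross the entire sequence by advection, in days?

With flow normal to the layers, continuity requires the same specific discharge q through every layer.
Σ(b_i/K_i) = 1.63/0.215 + 13.2/10.5 + 4.61/30.8 + 5.93/0.639 = 18.27 d.
q = Δh / Σ(b_i/K_i) = 10.8 / 18.27 = 0.5912 m/day.
In each layer the seepage velocity is v_i = q/n_i, so the layer transit time is t_i = b_i·n_i / q:
  layer 1 (silty sand): t_1 = 1.63 × 0.13 / 0.5912 = 0.3584 d
  layer 2 (karst limestone): t_2 = 13.2 × 0.10 / 0.5912 = 2.233 d
  layer 3 (coarse sand): t_3 = 4.61 × 0.29 / 0.5912 = 2.261 d
  layer 4 (fractured sandstone): t_4 = 5.93 × 0.13 / 0.5912 = 1.304 d
Total t = Σ t_i = 6.157 days.

6.16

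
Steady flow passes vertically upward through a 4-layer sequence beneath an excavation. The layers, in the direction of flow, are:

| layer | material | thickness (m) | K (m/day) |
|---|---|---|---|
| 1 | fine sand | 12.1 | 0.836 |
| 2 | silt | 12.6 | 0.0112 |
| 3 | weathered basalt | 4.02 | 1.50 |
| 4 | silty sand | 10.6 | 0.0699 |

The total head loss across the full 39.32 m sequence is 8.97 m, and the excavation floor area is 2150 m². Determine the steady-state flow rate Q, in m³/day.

Flow is perpendicular to layering, so the layers act in series and the equivalent K is the thickness-weighted harmonic mean.
Total thickness L = 12.1 + 12.6 + 4.02 + 10.6 = 39.32 m.
Σ(b_i/K_i) = 12.1/0.836 + 12.6/0.0112 + 4.02/1.50 + 10.6/0.0699 = 1294 d.
K_eq = L / Σ(b_i/K_i) = 39.32 / 1294 = 0.03039 m/day.
Q = K_eq · A · (Δh/L) = 0.03039 × 2150 × (8.97/39.32) = 14.91 m³/day.

14.9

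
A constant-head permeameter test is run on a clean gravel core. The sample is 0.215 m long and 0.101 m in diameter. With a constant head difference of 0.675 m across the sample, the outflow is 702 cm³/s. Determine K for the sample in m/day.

Cross-sectional area A = π·(d/2)² = π × (0.101/2)² = 0.008012 m².
Convert discharge: 702 cm³/s = 0.0007020 m³/s.
Darcy's law rearranged: K = Q·L / (A·Δh) = 0.0007020 × 0.215 / (0.008012 × 0.675) = 0.02791 m/s = 2411 m/day.

2410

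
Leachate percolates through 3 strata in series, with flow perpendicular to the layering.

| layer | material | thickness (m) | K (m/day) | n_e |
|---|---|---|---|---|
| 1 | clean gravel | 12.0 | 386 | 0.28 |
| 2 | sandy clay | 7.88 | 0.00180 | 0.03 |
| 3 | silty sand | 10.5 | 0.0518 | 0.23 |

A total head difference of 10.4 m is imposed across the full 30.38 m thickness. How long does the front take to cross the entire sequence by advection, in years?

7.25

With flow normal to the layers, continuity requires the same specific discharge q through every layer.
Σ(b_i/K_i) = 12.0/386 + 7.88/0.00180 + 10.5/0.0518 = 4581 d.
q = Δh / Σ(b_i/K_i) = 10.4 / 4581 = 0.002270 m/day.
In each layer the seepage velocity is v_i = q/n_i, so the layer transit time is t_i = b_i·n_i / q:
  layer 1 (clean gravel): t_1 = 12.0 × 0.28 / 0.002270 = 1480 d
  layer 2 (sandy clay): t_2 = 7.88 × 0.03 / 0.002270 = 104.1 d
  layer 3 (silty sand): t_3 = 10.5 × 0.23 / 0.002270 = 1064 d
Total t = Σ t_i = 2648 days = 7.249 years.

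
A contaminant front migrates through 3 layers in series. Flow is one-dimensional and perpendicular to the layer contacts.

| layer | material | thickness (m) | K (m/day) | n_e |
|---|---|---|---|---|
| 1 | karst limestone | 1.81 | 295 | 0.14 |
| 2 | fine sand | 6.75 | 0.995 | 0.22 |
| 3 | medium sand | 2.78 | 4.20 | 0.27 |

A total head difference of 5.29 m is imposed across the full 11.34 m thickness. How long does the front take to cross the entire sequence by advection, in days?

With flow normal to the layers, continuity requires the same specific discharge q through every layer.
Σ(b_i/K_i) = 1.81/295 + 6.75/0.995 + 2.78/4.20 = 7.452 d.
q = Δh / Σ(b_i/K_i) = 5.29 / 7.452 = 0.7099 m/day.
In each layer the seepage velocity is v_i = q/n_i, so the layer transit time is t_i = b_i·n_i / q:
  layer 1 (karst limestone): t_1 = 1.81 × 0.14 / 0.7099 = 0.3570 d
  layer 2 (fine sand): t_2 = 6.75 × 0.22 / 0.7099 = 2.092 d
  layer 3 (medium sand): t_3 = 2.78 × 0.27 / 0.7099 = 1.057 d
Total t = Σ t_i = 3.506 days.

3.51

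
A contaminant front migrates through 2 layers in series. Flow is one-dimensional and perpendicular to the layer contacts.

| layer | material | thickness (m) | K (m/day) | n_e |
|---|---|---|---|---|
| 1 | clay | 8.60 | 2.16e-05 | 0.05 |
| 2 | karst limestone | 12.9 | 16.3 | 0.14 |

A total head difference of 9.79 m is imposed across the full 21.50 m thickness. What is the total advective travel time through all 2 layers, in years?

With flow normal to the layers, continuity requires the same specific discharge q through every layer.
Σ(b_i/K_i) = 8.60/2.16e-05 + 12.9/16.3 = 3.981e+05 d.
q = Δh / Σ(b_i/K_i) = 9.79 / 3.981e+05 = 2.459e-05 m/day.
In each layer the seepage velocity is v_i = q/n_i, so the layer transit time is t_i = b_i·n_i / q:
  layer 1 (clay): t_1 = 8.60 × 0.05 / 2.459e-05 = 17488 d
  layer 2 (karst limestone): t_2 = 12.9 × 0.14 / 2.459e-05 = 73448 d
Total t = Σ t_i = 90936 days = 249.0 years.

249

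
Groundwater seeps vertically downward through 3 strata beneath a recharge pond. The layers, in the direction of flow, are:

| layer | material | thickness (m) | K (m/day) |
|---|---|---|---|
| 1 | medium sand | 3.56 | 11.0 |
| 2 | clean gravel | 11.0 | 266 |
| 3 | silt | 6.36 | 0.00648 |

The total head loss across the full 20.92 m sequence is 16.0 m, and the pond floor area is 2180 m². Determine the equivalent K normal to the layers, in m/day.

0.0213

Flow is perpendicular to layering, so the layers act in series and the equivalent K is the thickness-weighted harmonic mean.
Total thickness L = 3.56 + 11.0 + 6.36 = 20.92 m.
Σ(b_i/K_i) = 3.56/11.0 + 11.0/266 + 6.36/0.00648 = 981.8 d.
K_eq = L / Σ(b_i/K_i) = 20.92 / 981.8 = 0.02131 m/day.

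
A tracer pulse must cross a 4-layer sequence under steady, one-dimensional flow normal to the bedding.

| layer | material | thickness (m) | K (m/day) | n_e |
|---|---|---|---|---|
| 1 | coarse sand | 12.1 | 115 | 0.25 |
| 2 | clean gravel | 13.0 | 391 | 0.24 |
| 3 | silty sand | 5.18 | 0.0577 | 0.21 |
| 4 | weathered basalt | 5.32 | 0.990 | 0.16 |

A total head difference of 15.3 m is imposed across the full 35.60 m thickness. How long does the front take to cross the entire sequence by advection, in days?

50.3

With flow normal to the layers, continuity requires the same specific discharge q through every layer.
Σ(b_i/K_i) = 12.1/115 + 13.0/391 + 5.18/0.0577 + 5.32/0.990 = 95.29 d.
q = Δh / Σ(b_i/K_i) = 15.3 / 95.29 = 0.1606 m/day.
In each layer the seepage velocity is v_i = q/n_i, so the layer transit time is t_i = b_i·n_i / q:
  layer 1 (coarse sand): t_1 = 12.1 × 0.25 / 0.1606 = 18.84 d
  layer 2 (clean gravel): t_2 = 13.0 × 0.24 / 0.1606 = 19.43 d
  layer 3 (silty sand): t_3 = 5.18 × 0.21 / 0.1606 = 6.775 d
  layer 4 (weathered basalt): t_4 = 5.32 × 0.16 / 0.1606 = 5.301 d
Total t = Σ t_i = 50.35 days.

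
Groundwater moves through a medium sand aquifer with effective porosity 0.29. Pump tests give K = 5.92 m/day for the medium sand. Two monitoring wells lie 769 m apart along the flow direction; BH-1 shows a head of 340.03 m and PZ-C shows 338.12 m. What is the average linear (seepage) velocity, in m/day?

0.0507

Hydraulic gradient i = (340.03 − 338.12) / 769 = 1.91 / 769 = 0.002484.
Darcy flux q = K · i = 5.920 × 0.002484 = 0.01470 m/day.
Seepage velocity v = q / n_e = 0.01470 / 0.29 = 0.05070 m/day.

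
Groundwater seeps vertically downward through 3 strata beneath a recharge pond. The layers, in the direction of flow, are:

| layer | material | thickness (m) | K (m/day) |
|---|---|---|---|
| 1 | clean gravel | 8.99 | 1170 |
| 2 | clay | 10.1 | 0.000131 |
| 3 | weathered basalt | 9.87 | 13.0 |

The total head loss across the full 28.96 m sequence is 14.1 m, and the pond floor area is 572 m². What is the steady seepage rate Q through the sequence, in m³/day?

Flow is perpendicular to layering, so the layers act in series and the equivalent K is the thickness-weighted harmonic mean.
Total thickness L = 8.99 + 10.1 + 9.87 = 28.96 m.
Σ(b_i/K_i) = 8.99/1170 + 10.1/0.000131 + 9.87/13.0 = 77100 d.
K_eq = L / Σ(b_i/K_i) = 28.96 / 77100 = 0.0003756 m/day.
Q = K_eq · A · (Δh/L) = 0.0003756 × 572 × (14.1/28.96) = 0.1046 m³/day.

0.105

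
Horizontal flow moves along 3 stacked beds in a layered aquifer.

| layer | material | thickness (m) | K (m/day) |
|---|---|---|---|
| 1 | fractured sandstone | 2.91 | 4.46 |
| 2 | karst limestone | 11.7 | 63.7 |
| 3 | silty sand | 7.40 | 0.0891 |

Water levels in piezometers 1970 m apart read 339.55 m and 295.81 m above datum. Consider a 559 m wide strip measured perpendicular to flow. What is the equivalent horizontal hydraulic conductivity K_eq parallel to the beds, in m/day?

34.5

Flow is parallel to layering, so each bed carries its own Darcy discharge and the transmissivities add.
Σ(K_i·b_i) = 4.46×2.91 + 63.7×11.7 + 0.0891×7.40 = 758.9 m²/day.
Total thickness b = 22.01 m, so K_eq = Σ(K_i·b_i)/b = 34.48 m/day.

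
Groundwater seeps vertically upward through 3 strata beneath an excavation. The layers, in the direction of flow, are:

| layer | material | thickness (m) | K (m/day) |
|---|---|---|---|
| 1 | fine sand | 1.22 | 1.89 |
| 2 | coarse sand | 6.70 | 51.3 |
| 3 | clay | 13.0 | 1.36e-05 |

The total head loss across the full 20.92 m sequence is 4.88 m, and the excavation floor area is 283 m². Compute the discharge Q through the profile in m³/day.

0.00144

Flow is perpendicular to layering, so the layers act in series and the equivalent K is the thickness-weighted harmonic mean.
Total thickness L = 1.22 + 6.70 + 13.0 = 20.92 m.
Σ(b_i/K_i) = 1.22/1.89 + 6.70/51.3 + 13.0/1.36e-05 = 9.559e+05 d.
K_eq = L / Σ(b_i/K_i) = 20.92 / 9.559e+05 = 2.189e-05 m/day.
Q = K_eq · A · (Δh/L) = 2.189e-05 × 283 × (4.88/20.92) = 0.001445 m³/day.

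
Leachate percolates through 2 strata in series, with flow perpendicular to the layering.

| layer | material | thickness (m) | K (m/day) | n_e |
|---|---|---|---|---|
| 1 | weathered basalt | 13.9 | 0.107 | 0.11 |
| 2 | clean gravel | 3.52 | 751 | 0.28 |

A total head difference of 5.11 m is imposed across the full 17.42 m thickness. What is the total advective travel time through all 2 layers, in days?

63.9

With flow normal to the layers, continuity requires the same specific discharge q through every layer.
Σ(b_i/K_i) = 13.9/0.107 + 3.52/751 = 129.9 d.
q = Δh / Σ(b_i/K_i) = 5.11 / 129.9 = 0.03933 m/day.
In each layer the seepage velocity is v_i = q/n_i, so the layer transit time is t_i = b_i·n_i / q:
  layer 1 (weathered basalt): t_1 = 13.9 × 0.11 / 0.03933 = 38.87 d
  layer 2 (clean gravel): t_2 = 3.52 × 0.28 / 0.03933 = 25.06 d
Total t = Σ t_i = 63.93 days.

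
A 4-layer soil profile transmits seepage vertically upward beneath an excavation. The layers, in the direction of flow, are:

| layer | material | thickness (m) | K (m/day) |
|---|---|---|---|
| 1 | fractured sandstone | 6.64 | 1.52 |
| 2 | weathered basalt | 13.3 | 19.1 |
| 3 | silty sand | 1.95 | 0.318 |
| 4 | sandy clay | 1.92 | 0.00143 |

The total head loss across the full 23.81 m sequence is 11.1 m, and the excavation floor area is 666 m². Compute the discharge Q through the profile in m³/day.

Flow is perpendicular to layering, so the layers act in series and the equivalent K is the thickness-weighted harmonic mean.
Total thickness L = 6.64 + 13.3 + 1.95 + 1.92 = 23.81 m.
Σ(b_i/K_i) = 6.64/1.52 + 13.3/19.1 + 1.95/0.318 + 1.92/0.00143 = 1354 d.
K_eq = L / Σ(b_i/K_i) = 23.81 / 1354 = 0.01759 m/day.
Q = K_eq · A · (Δh/L) = 0.01759 × 666 × (11.1/23.81) = 5.460 m³/day.

5.46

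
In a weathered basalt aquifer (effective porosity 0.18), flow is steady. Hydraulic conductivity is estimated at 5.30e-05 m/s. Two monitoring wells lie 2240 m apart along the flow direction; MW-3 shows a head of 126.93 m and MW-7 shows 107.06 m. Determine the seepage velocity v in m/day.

Convert K: 5.30e-05 m/s × 86400 = 4.579 m/day.
Hydraulic gradient i = (126.93 − 107.06) / 2240 = 19.87 / 2240 = 0.008871.
Darcy flux q = K · i = 4.579 × 0.008871 = 0.04062 m/day.
Seepage velocity v = q / n_e = 0.04062 / 0.18 = 0.2257 m/day.

0.226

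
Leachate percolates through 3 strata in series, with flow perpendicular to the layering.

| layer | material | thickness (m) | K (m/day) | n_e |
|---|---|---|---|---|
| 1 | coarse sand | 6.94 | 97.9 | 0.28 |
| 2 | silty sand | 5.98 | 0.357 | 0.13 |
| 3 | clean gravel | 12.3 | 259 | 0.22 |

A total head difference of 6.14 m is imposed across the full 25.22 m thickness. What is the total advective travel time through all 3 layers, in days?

14.9

With flow normal to the layers, continuity requires the same specific discharge q through every layer.
Σ(b_i/K_i) = 6.94/97.9 + 5.98/0.357 + 12.3/259 = 16.87 d.
q = Δh / Σ(b_i/K_i) = 6.14 / 16.87 = 0.3640 m/day.
In each layer the seepage velocity is v_i = q/n_i, so the layer transit time is t_i = b_i·n_i / q:
  layer 1 (coarse sand): t_1 = 6.94 × 0.28 / 0.3640 = 5.339 d
  layer 2 (silty sand): t_2 = 5.98 × 0.13 / 0.3640 = 2.136 d
  layer 3 (clean gravel): t_3 = 12.3 × 0.22 / 0.3640 = 7.434 d
Total t = Σ t_i = 14.91 days.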